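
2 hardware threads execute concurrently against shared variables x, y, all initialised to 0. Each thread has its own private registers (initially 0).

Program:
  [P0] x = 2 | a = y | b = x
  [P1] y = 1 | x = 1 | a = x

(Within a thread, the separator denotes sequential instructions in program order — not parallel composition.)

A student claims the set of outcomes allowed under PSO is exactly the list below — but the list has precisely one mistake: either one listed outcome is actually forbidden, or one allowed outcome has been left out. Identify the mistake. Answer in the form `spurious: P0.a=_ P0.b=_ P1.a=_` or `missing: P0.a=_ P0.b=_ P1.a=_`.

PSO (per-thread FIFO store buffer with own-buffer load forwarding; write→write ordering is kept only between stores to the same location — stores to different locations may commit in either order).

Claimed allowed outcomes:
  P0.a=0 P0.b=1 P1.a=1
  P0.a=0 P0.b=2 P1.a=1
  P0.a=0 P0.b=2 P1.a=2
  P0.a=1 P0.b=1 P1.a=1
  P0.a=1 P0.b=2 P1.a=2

missing: P0.a=1 P0.b=2 P1.a=1

outcome vector order: (P0.a,P0.b,P1.a)
under PSO → 011, 021, 022, 111, 121, 122
PSO∖claimed = {121}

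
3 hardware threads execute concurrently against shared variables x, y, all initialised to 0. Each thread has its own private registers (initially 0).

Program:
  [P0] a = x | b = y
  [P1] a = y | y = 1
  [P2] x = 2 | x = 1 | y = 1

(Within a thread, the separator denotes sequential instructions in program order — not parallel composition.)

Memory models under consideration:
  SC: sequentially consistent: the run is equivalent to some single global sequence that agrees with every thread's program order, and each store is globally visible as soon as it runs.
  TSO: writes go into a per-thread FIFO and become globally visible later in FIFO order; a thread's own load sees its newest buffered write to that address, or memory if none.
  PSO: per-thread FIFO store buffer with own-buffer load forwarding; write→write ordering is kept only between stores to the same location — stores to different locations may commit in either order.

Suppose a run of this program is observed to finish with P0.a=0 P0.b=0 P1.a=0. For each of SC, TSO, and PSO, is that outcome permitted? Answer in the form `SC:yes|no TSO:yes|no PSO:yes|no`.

outcome vector order: (P0.a,P0.b,P1.a)
under SC → 000; 001; 010; 011; 100; 101; 110; 111; 200; 201; 210; 211
under TSO → 000; 001; 010; 011; 100; 101; 110; 111; 200; 201; 210; 211
under PSO → 000; 001; 010; 011; 100; 101; 110; 111; 200; 201; 210; 211
target 000 ∈ {SC,TSO,PSO}

SC:yes TSO:yes PSO:yes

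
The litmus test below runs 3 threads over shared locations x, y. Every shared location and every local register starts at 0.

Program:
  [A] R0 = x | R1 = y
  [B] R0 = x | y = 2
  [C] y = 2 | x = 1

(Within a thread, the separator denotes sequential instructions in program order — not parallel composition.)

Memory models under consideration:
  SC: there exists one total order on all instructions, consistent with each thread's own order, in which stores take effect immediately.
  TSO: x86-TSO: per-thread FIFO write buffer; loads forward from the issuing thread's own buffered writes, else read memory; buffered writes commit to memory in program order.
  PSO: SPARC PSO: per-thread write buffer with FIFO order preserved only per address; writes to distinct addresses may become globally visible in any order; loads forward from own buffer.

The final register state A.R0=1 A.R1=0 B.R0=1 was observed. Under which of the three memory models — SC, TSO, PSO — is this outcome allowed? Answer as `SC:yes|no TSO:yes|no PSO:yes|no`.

outcome vector order: (A.R0,A.R1,B.R0)
[SC] allowed = {<0 0 0> <0 0 1> <0 2 0> <0 2 1> <1 2 0> <1 2 1>}
[TSO] allowed = {<0 0 0> <0 0 1> <0 2 0> <0 2 1> <1 2 0> <1 2 1>}
[PSO] allowed = {<0 0 0> <0 0 1> <0 2 0> <0 2 1> <1 0 0> <1 0 1> <1 2 0> <1 2 1>}
target <1 0 1> ∈ {PSO}

SC:no TSO:no PSO:yes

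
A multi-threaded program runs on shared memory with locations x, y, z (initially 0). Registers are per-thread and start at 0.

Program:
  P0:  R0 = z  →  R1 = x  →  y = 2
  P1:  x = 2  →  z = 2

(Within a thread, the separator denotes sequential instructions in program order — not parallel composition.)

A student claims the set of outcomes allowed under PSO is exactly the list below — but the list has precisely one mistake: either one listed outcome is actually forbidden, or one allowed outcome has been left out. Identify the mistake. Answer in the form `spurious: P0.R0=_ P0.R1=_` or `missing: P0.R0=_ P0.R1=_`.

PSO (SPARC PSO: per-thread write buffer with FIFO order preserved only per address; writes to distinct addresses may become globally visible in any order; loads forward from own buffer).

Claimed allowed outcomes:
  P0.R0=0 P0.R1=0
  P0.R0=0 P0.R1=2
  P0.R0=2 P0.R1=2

missing: P0.R0=2 P0.R1=0

outcome vector order: (P0.R0,P0.R1)
PSO (4): 0/0 0/2 2/0 2/2
PSO∖claimed = {2/0}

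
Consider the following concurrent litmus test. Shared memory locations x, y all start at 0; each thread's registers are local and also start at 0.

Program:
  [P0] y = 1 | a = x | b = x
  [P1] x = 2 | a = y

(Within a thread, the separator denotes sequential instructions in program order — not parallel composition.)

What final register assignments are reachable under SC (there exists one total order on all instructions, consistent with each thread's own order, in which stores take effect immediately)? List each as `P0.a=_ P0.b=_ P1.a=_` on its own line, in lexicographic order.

outcome vector order: (P0.a,P0.b,P1.a)
|SC outcomes| = 4

P0.a=0 P0.b=0 P1.a=1
P0.a=0 P0.b=2 P1.a=1
P0.a=2 P0.b=2 P1.a=0
P0.a=2 P0.b=2 P1.a=1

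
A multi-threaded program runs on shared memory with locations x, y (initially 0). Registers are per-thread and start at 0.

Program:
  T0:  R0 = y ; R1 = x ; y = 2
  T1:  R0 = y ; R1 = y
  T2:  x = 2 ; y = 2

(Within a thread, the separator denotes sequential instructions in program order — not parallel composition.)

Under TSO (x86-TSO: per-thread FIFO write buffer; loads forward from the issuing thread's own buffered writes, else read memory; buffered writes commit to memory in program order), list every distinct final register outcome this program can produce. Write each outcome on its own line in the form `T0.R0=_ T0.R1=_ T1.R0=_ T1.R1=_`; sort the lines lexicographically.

outcome vector order: (T0.R0,T0.R1,T1.R0,T1.R1)
|TSO outcomes| = 9

T0.R0=0 T0.R1=0 T1.R0=0 T1.R1=0
T0.R0=0 T0.R1=0 T1.R0=0 T1.R1=2
T0.R0=0 T0.R1=0 T1.R0=2 T1.R1=2
T0.R0=0 T0.R1=2 T1.R0=0 T1.R1=0
T0.R0=0 T0.R1=2 T1.R0=0 T1.R1=2
T0.R0=0 T0.R1=2 T1.R0=2 T1.R1=2
T0.R0=2 T0.R1=2 T1.R0=0 T1.R1=0
T0.R0=2 T0.R1=2 T1.R0=0 T1.R1=2
T0.R0=2 T0.R1=2 T1.R0=2 T1.R1=2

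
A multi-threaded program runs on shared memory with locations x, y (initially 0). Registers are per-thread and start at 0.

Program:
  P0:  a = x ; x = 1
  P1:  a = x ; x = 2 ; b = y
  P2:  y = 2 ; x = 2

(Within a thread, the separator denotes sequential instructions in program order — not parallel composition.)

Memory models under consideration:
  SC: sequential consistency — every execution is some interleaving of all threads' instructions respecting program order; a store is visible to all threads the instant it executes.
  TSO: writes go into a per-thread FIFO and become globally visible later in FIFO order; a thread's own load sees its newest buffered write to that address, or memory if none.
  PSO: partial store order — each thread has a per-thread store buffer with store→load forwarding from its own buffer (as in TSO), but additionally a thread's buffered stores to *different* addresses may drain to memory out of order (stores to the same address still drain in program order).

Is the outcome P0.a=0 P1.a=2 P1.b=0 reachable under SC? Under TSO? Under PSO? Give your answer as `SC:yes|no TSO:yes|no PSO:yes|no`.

SC:no TSO:no PSO:yes

outcome vector order: (P0.a,P1.a,P1.b)
under SC → (0,0,0); (0,0,2); (0,1,0); (0,1,2); (0,2,2); (2,0,0); (2,0,2); (2,1,2); (2,2,2)
under TSO → (0,0,0); (0,0,2); (0,1,0); (0,1,2); (0,2,2); (2,0,0); (2,0,2); (2,1,2); (2,2,2)
under PSO → (0,0,0); (0,0,2); (0,1,0); (0,1,2); (0,2,0); (0,2,2); (2,0,0); (2,0,2); (2,1,0); (2,1,2); (2,2,0); (2,2,2)
target (0,2,0) ∈ {PSO}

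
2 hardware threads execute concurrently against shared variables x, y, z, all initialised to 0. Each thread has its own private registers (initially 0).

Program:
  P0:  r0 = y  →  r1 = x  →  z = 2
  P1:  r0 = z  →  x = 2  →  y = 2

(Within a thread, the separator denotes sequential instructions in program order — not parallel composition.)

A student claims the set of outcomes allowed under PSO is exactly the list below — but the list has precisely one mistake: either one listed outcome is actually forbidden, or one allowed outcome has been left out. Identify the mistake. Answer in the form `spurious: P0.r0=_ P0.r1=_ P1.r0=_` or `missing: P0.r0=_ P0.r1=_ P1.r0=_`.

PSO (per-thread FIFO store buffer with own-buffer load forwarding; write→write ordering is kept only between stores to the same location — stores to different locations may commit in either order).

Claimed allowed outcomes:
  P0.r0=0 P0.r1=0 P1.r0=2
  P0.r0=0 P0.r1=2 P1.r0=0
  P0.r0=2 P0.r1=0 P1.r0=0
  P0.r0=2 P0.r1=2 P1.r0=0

missing: P0.r0=0 P0.r1=0 P1.r0=0

outcome vector order: (P0.r0,P0.r1,P1.r0)
PSO (5): 0/0/0, 0/0/2, 0/2/0, 2/0/0, 2/2/0
PSO∖claimed = {0/0/0}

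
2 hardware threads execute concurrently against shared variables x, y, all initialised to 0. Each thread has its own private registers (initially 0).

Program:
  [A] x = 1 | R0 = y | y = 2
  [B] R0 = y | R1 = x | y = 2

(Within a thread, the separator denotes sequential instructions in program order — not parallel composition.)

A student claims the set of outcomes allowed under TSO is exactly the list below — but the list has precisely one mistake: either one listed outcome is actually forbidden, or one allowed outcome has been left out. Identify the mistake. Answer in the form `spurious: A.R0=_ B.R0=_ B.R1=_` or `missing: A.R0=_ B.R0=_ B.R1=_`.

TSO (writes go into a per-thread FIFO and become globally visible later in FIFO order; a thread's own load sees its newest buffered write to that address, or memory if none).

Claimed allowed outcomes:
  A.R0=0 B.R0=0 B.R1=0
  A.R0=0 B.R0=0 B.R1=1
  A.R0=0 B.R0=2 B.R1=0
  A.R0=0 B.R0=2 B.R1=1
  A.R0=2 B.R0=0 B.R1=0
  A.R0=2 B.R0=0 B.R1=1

outcome vector order: (A.R0,B.R0,B.R1)
TSO: 5 outcomes — {(0,0,0) (0,0,1) (0,2,1) (2,0,0) (2,0,1)}
claimed∖TSO = {(0,2,0)}

spurious: A.R0=0 B.R0=2 B.R1=0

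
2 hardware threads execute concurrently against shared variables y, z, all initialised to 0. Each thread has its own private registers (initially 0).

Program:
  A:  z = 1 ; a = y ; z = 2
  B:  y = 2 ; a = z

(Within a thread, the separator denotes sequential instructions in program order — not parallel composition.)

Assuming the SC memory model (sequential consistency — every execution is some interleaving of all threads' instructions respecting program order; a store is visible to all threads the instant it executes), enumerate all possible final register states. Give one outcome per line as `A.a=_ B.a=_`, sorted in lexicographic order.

outcome vector order: (A.a,B.a)
|SC outcomes| = 5

A.a=0 B.a=1
A.a=0 B.a=2
A.a=2 B.a=0
A.a=2 B.a=1
A.a=2 B.a=2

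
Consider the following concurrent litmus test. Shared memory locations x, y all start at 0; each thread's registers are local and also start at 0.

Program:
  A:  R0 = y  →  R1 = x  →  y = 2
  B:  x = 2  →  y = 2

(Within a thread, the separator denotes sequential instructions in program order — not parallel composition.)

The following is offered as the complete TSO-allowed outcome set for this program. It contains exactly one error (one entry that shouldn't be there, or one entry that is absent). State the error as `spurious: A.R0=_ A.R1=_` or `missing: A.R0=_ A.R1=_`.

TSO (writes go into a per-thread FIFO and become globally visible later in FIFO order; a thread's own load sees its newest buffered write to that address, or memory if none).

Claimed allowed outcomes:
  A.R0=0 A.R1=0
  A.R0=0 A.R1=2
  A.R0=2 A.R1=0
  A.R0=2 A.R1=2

spurious: A.R0=2 A.R1=0

outcome vector order: (A.R0,A.R1)
TSO: 3 outcomes — {00, 02, 22}
claimed∖TSO = {20}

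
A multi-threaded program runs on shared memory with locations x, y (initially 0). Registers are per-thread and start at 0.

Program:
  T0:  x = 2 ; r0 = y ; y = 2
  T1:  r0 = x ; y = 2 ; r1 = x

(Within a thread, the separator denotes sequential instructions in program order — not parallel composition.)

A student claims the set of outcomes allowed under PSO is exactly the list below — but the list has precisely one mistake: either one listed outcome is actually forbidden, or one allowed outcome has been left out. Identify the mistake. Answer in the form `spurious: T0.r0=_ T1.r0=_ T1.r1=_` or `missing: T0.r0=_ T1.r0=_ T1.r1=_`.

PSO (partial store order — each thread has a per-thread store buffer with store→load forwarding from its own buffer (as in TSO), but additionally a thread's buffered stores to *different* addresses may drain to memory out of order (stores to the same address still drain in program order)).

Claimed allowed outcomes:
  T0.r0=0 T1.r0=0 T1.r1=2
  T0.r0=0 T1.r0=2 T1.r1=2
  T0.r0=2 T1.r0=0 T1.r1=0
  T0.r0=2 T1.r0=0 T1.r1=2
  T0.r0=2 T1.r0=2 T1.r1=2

missing: T0.r0=0 T1.r0=0 T1.r1=0

outcome vector order: (T0.r0,T1.r0,T1.r1)
PSO: 6 outcomes — {(0,0,0), (0,0,2), (0,2,2), (2,0,0), (2,0,2), (2,2,2)}
PSO∖claimed = {(0,0,0)}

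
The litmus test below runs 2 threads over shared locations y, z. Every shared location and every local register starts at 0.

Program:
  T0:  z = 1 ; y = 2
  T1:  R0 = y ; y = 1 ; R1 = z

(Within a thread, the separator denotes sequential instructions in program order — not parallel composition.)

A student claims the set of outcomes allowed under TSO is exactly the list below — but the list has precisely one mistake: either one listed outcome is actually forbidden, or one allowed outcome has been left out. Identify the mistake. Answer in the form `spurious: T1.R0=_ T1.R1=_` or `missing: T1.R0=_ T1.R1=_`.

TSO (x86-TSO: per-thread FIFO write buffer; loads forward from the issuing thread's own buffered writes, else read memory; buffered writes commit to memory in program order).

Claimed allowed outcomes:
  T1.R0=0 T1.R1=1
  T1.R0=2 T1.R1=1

outcome vector order: (T1.R0,T1.R1)
TSO: 3 outcomes — {(0,0) (0,1) (2,1)}
TSO∖claimed = {(0,0)}

missing: T1.R0=0 T1.R1=0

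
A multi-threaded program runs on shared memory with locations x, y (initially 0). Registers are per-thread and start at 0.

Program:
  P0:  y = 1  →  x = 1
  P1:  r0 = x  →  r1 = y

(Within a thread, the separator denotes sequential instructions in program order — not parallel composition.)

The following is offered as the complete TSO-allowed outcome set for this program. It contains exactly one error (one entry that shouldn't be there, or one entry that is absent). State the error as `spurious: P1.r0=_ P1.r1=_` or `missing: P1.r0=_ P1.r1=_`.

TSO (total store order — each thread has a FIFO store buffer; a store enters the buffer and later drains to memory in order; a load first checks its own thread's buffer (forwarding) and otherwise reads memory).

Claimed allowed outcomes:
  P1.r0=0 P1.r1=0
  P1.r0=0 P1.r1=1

outcome vector order: (P1.r0,P1.r1)
TSO (3): (0,0) (0,1) (1,1)
TSO∖claimed = {(1,1)}

missing: P1.r0=1 P1.r1=1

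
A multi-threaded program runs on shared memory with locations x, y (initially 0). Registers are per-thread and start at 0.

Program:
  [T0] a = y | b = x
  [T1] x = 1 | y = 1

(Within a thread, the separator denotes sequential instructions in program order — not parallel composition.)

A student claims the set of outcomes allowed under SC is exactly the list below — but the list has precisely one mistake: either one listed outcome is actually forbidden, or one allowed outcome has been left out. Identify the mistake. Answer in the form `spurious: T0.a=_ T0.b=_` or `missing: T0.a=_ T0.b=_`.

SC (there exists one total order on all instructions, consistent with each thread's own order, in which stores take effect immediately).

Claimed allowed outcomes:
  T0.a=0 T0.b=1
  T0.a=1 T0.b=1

outcome vector order: (T0.a,T0.b)
SC (3): <0 0>; <0 1>; <1 1>
SC∖claimed = {<0 0>}

missing: T0.a=0 T0.b=0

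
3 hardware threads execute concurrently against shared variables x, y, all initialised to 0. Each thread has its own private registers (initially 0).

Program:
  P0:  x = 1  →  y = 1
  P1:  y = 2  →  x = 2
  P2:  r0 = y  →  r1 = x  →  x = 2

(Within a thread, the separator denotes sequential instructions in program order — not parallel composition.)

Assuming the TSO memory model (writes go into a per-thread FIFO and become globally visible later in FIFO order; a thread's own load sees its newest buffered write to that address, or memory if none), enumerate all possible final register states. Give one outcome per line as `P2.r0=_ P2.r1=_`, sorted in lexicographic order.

P2.r0=0 P2.r1=0
P2.r0=0 P2.r1=1
P2.r0=0 P2.r1=2
P2.r0=1 P2.r1=1
P2.r0=1 P2.r1=2
P2.r0=2 P2.r1=0
P2.r0=2 P2.r1=1
P2.r0=2 P2.r1=2

outcome vector order: (P2.r0,P2.r1)
|TSO outcomes| = 8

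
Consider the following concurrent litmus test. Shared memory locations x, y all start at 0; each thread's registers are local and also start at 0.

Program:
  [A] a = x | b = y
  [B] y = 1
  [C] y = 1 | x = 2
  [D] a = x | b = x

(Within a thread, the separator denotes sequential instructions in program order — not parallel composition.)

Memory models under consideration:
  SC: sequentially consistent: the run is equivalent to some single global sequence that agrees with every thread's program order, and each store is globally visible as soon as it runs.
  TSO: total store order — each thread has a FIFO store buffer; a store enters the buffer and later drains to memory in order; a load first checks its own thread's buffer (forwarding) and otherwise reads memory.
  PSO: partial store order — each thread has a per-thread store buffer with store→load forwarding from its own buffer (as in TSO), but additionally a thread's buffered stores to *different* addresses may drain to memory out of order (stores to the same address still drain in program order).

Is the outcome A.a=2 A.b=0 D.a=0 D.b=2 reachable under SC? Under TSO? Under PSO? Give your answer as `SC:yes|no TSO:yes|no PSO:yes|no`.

outcome vector order: (A.a,A.b,D.a,D.b)
SC (9): 0000, 0002, 0022, 0100, 0102, 0122, 2100, 2102, 2122
TSO (9): 0000, 0002, 0022, 0100, 0102, 0122, 2100, 2102, 2122
PSO (12): 0000, 0002, 0022, 0100, 0102, 0122, 2000, 2002, 2022, 2100, 2102, 2122
target 2002 ∈ {PSO}

SC:no TSO:no PSO:yes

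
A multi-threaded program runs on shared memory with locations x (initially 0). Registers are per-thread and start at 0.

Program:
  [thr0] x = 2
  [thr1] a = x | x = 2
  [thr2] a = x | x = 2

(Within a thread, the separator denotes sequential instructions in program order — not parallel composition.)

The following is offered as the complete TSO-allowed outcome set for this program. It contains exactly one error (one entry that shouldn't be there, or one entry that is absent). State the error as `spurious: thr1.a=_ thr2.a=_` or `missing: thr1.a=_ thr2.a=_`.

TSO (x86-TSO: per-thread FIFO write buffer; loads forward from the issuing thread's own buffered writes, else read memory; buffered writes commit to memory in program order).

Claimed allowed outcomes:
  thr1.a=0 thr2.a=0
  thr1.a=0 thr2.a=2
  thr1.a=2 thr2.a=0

outcome vector order: (thr1.a,thr2.a)
[TSO] allowed = {00 02 20 22}
TSO∖claimed = {22}

missing: thr1.a=2 thr2.a=2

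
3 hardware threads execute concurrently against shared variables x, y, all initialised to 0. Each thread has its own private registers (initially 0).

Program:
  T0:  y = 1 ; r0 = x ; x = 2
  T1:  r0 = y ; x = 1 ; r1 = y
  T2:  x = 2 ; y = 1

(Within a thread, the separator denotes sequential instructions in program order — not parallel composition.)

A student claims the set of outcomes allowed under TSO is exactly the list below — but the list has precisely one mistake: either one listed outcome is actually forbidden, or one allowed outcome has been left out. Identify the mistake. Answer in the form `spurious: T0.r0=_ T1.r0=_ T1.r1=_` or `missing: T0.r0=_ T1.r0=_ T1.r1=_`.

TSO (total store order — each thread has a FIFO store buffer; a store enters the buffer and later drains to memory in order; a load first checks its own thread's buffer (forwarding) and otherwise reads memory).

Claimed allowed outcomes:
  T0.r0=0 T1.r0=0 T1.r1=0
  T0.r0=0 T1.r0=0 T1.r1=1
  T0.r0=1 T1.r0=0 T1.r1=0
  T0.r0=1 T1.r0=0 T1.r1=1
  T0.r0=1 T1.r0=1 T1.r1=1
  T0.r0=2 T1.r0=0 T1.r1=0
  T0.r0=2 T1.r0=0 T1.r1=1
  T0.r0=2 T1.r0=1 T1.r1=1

outcome vector order: (T0.r0,T1.r0,T1.r1)
under TSO → 000, 001, 011, 100, 101, 111, 200, 201, 211
TSO∖claimed = {011}

missing: T0.r0=0 T1.r0=1 T1.r1=1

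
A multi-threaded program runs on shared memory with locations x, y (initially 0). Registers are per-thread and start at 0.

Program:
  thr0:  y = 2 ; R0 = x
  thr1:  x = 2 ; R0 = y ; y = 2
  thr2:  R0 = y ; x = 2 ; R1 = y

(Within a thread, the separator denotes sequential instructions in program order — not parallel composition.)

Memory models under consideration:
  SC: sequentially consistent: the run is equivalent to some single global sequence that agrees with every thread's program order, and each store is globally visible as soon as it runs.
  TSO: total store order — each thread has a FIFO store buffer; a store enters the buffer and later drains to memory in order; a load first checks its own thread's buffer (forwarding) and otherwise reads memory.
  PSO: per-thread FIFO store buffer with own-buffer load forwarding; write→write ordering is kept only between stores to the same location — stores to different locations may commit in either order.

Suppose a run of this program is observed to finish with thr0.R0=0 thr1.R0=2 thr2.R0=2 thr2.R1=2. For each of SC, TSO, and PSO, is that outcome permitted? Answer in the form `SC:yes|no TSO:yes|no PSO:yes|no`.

SC:yes TSO:yes PSO:yes

outcome vector order: (thr0.R0,thr1.R0,thr2.R0,thr2.R1)
SC: 8 outcomes — {0202; 0222; 2000; 2002; 2022; 2200; 2202; 2222}
TSO: 12 outcomes — {0000; 0002; 0022; 0200; 0202; 0222; 2000; 2002; 2022; 2200; 2202; 2222}
PSO: 12 outcomes — {0000; 0002; 0022; 0200; 0202; 0222; 2000; 2002; 2022; 2200; 2202; 2222}
target 0222 ∈ {SC,TSO,PSO}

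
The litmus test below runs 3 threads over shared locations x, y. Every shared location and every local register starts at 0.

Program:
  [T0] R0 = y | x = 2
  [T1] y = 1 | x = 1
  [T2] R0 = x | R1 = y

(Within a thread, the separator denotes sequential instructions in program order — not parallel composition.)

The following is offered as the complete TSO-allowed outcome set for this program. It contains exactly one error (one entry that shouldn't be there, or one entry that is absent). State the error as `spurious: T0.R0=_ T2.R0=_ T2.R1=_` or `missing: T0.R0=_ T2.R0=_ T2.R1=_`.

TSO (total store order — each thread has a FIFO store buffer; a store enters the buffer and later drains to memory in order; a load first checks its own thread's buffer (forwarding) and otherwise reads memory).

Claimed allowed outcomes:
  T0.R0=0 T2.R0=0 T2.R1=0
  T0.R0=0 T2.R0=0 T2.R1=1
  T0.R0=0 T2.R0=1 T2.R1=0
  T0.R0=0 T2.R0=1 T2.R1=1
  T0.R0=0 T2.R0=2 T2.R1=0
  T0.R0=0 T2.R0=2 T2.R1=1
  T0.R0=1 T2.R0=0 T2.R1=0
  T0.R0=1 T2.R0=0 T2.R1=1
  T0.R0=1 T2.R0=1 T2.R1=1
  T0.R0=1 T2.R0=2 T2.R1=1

outcome vector order: (T0.R0,T2.R0,T2.R1)
TSO: 9 outcomes — {0/0/0 0/0/1 0/1/1 0/2/0 0/2/1 1/0/0 1/0/1 1/1/1 1/2/1}
claimed∖TSO = {0/1/0}

spurious: T0.R0=0 T2.R0=1 T2.R1=0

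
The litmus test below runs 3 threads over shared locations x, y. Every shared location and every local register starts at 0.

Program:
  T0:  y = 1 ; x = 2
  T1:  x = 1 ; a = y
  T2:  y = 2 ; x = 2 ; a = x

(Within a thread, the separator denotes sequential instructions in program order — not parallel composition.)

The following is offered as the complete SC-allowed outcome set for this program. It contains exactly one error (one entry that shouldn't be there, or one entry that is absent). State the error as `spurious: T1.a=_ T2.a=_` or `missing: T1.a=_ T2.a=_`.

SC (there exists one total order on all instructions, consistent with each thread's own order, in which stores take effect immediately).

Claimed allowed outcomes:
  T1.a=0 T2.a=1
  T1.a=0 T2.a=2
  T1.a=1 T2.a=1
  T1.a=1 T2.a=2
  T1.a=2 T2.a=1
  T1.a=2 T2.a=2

outcome vector order: (T1.a,T2.a)
under SC → <0 2>; <1 1>; <1 2>; <2 1>; <2 2>
claimed∖SC = {<0 1>}

spurious: T1.a=0 T2.a=1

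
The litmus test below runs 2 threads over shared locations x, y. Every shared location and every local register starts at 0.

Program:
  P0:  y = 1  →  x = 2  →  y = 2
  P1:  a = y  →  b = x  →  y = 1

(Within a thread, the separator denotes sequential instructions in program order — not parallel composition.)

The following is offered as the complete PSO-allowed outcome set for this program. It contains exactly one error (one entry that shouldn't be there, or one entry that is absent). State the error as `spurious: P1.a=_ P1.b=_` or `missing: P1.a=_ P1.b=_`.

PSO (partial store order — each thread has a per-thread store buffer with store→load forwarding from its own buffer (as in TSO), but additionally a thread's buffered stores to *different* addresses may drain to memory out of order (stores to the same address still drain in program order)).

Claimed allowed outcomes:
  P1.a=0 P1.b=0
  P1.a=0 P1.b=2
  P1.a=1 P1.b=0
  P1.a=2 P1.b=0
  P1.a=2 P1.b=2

missing: P1.a=1 P1.b=2

outcome vector order: (P1.a,P1.b)
[PSO] allowed = {<0 0>, <0 2>, <1 0>, <1 2>, <2 0>, <2 2>}
PSO∖claimed = {<1 2>}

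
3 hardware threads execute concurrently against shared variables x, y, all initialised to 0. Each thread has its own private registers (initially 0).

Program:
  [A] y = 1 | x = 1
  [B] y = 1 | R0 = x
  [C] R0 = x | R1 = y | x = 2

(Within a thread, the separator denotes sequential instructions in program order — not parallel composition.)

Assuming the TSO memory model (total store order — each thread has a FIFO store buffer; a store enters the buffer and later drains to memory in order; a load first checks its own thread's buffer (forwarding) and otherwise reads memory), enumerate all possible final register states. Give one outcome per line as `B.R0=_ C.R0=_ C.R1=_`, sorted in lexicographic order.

outcome vector order: (B.R0,C.R0,C.R1)
|TSO outcomes| = 9

B.R0=0 C.R0=0 C.R1=0
B.R0=0 C.R0=0 C.R1=1
B.R0=0 C.R0=1 C.R1=1
B.R0=1 C.R0=0 C.R1=0
B.R0=1 C.R0=0 C.R1=1
B.R0=1 C.R0=1 C.R1=1
B.R0=2 C.R0=0 C.R1=0
B.R0=2 C.R0=0 C.R1=1
B.R0=2 C.R0=1 C.R1=1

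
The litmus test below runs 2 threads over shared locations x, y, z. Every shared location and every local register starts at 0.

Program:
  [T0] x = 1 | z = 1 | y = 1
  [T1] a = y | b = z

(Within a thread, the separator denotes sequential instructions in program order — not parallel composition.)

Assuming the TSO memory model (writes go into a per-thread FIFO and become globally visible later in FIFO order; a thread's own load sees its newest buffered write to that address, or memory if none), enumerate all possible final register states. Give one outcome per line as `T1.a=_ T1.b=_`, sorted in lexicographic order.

T1.a=0 T1.b=0
T1.a=0 T1.b=1
T1.a=1 T1.b=1

outcome vector order: (T1.a,T1.b)
|TSO outcomes| = 3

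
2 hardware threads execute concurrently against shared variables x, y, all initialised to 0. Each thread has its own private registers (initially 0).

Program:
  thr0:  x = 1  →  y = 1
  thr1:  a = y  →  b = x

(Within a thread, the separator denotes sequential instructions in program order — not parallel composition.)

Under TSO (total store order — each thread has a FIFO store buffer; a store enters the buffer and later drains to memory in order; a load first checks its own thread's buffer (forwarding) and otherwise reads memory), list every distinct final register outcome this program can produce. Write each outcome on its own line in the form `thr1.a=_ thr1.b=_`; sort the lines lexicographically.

thr1.a=0 thr1.b=0
thr1.a=0 thr1.b=1
thr1.a=1 thr1.b=1

outcome vector order: (thr1.a,thr1.b)
|TSO outcomes| = 3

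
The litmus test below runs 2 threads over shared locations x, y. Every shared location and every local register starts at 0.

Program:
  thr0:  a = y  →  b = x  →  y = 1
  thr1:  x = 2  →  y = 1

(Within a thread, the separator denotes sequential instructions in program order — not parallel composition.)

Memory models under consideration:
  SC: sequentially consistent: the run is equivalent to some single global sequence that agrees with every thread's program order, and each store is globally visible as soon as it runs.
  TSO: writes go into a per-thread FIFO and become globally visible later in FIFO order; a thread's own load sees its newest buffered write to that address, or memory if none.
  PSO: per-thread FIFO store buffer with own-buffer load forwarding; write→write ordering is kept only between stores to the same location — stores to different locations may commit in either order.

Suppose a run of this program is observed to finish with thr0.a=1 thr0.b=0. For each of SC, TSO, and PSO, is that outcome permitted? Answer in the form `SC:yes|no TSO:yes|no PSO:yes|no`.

SC:no TSO:no PSO:yes

outcome vector order: (thr0.a,thr0.b)
[SC] allowed = {00; 02; 12}
[TSO] allowed = {00; 02; 12}
[PSO] allowed = {00; 02; 10; 12}
target 10 ∈ {PSO}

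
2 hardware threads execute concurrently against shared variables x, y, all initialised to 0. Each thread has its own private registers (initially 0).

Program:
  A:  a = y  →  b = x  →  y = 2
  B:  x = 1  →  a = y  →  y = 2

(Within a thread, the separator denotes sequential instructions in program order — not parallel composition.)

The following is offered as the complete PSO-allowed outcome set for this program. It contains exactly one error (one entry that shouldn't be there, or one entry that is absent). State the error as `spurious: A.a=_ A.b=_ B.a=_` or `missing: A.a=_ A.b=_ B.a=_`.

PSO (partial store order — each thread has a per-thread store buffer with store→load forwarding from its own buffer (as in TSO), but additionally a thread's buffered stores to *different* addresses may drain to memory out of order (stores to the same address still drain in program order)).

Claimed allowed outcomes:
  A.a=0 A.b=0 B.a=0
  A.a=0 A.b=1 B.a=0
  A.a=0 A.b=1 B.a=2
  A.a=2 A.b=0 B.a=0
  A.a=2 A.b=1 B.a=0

missing: A.a=0 A.b=0 B.a=2

outcome vector order: (A.a,A.b,B.a)
[PSO] allowed = {000 002 010 012 200 210}
PSO∖claimed = {002}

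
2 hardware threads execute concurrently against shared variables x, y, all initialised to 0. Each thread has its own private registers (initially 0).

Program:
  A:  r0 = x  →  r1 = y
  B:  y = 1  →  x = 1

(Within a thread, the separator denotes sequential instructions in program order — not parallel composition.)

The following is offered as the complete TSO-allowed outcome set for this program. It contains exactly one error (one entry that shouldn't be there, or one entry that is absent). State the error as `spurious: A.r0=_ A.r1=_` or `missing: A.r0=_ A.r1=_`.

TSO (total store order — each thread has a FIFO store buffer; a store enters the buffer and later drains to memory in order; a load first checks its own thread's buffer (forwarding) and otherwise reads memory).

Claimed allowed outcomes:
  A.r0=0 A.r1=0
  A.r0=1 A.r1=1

missing: A.r0=0 A.r1=1

outcome vector order: (A.r0,A.r1)
TSO (3): 00, 01, 11
TSO∖claimed = {01}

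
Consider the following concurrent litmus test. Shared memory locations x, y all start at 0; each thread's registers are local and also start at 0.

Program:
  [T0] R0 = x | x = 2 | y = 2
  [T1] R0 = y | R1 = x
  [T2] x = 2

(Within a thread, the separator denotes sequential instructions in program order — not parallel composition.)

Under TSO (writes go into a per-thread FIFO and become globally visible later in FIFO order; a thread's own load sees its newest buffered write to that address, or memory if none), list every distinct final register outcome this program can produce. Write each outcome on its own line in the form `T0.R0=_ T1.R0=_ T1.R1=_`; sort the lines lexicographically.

outcome vector order: (T0.R0,T1.R0,T1.R1)
|TSO outcomes| = 6

T0.R0=0 T1.R0=0 T1.R1=0
T0.R0=0 T1.R0=0 T1.R1=2
T0.R0=0 T1.R0=2 T1.R1=2
T0.R0=2 T1.R0=0 T1.R1=0
T0.R0=2 T1.R0=0 T1.R1=2
T0.R0=2 T1.R0=2 T1.R1=2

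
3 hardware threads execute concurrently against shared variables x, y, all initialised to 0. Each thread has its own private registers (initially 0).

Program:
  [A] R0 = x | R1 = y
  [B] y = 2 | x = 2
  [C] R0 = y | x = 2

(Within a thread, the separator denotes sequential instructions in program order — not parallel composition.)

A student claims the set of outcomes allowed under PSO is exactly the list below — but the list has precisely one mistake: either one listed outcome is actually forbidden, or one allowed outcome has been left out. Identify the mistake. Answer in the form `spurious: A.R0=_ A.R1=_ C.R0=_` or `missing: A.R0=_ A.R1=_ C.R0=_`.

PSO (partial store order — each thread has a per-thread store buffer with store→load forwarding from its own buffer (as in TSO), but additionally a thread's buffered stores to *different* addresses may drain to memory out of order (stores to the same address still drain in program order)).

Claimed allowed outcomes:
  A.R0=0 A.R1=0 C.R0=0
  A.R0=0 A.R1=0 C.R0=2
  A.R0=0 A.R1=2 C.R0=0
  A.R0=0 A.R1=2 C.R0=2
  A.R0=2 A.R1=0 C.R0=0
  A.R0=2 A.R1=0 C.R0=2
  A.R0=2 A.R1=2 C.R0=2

missing: A.R0=2 A.R1=2 C.R0=0

outcome vector order: (A.R0,A.R1,C.R0)
PSO (8): 000; 002; 020; 022; 200; 202; 220; 222
PSO∖claimed = {220}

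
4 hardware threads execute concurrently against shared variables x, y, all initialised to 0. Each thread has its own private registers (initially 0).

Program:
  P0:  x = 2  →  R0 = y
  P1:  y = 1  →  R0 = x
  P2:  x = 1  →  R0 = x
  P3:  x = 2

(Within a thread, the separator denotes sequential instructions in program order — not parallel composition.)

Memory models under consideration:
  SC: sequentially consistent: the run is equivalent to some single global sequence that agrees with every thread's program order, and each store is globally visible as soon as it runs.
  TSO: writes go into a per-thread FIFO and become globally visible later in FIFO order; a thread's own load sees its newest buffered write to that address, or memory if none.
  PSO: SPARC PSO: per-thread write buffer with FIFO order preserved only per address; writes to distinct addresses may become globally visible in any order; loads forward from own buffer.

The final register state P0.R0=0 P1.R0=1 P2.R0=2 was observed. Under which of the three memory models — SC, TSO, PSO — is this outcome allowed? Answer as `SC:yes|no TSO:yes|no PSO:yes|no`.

SC:yes TSO:yes PSO:yes

outcome vector order: (P0.R0,P1.R0,P2.R0)
[SC] allowed = {<0 1 1> <0 1 2> <0 2 1> <0 2 2> <1 0 1> <1 0 2> <1 1 1> <1 1 2> <1 2 1> <1 2 2>}
[TSO] allowed = {<0 0 1> <0 0 2> <0 1 1> <0 1 2> <0 2 1> <0 2 2> <1 0 1> <1 0 2> <1 1 1> <1 1 2> <1 2 1> <1 2 2>}
[PSO] allowed = {<0 0 1> <0 0 2> <0 1 1> <0 1 2> <0 2 1> <0 2 2> <1 0 1> <1 0 2> <1 1 1> <1 1 2> <1 2 1> <1 2 2>}
target <0 1 2> ∈ {SC,TSO,PSO}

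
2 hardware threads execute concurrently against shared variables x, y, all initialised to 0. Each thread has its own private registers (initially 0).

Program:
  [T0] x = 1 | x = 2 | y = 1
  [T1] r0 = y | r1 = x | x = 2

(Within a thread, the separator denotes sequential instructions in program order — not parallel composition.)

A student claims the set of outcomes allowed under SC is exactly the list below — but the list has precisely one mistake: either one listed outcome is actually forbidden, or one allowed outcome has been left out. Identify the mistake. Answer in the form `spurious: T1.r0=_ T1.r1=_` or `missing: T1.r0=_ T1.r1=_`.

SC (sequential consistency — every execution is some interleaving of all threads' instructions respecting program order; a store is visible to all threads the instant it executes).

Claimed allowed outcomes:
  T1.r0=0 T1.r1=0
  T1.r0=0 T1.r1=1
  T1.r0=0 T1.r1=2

missing: T1.r0=1 T1.r1=2

outcome vector order: (T1.r0,T1.r1)
SC (4): (0,0); (0,1); (0,2); (1,2)
SC∖claimed = {(1,2)}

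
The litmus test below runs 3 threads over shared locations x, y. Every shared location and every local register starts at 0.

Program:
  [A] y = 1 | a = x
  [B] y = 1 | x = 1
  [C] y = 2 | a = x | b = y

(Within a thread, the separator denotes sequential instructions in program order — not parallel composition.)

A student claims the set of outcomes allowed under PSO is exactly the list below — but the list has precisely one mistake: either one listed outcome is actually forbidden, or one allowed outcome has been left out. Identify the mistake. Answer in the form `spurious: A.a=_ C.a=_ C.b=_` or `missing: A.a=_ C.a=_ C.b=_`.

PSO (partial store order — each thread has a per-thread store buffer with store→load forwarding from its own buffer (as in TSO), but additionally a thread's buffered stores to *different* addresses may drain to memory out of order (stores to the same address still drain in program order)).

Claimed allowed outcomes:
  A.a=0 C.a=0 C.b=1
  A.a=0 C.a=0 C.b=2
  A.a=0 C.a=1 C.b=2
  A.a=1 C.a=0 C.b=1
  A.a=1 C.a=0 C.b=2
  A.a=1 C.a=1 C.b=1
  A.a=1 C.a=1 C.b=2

missing: A.a=0 C.a=1 C.b=1

outcome vector order: (A.a,C.a,C.b)
PSO: 8 outcomes — {(0,0,1); (0,0,2); (0,1,1); (0,1,2); (1,0,1); (1,0,2); (1,1,1); (1,1,2)}
PSO∖claimed = {(0,1,1)}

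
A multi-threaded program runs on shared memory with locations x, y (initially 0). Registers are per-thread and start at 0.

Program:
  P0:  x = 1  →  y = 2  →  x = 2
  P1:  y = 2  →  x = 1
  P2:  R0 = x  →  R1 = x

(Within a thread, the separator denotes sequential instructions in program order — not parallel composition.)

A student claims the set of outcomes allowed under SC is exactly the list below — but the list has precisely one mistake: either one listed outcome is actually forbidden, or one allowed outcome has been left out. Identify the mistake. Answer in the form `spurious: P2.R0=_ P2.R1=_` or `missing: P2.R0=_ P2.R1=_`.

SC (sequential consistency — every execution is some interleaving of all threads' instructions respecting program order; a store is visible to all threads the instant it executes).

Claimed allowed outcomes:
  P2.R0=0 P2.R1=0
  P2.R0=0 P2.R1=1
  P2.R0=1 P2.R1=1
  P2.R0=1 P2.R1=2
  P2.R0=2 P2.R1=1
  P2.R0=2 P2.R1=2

outcome vector order: (P2.R0,P2.R1)
[SC] allowed = {(0,0); (0,1); (0,2); (1,1); (1,2); (2,1); (2,2)}
SC∖claimed = {(0,2)}

missing: P2.R0=0 P2.R1=2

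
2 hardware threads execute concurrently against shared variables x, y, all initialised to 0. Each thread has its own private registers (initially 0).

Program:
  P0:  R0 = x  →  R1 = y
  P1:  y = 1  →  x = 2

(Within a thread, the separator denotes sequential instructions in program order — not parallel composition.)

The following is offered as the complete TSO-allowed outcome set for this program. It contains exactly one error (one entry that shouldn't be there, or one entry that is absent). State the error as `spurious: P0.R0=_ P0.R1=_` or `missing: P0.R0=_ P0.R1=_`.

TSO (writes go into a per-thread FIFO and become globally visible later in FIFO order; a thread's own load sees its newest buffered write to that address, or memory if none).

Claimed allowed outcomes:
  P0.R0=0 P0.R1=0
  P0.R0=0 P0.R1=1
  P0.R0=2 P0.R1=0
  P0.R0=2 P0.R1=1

outcome vector order: (P0.R0,P0.R1)
TSO: 3 outcomes — {(0,0); (0,1); (2,1)}
claimed∖TSO = {(2,0)}

spurious: P0.R0=2 P0.R1=0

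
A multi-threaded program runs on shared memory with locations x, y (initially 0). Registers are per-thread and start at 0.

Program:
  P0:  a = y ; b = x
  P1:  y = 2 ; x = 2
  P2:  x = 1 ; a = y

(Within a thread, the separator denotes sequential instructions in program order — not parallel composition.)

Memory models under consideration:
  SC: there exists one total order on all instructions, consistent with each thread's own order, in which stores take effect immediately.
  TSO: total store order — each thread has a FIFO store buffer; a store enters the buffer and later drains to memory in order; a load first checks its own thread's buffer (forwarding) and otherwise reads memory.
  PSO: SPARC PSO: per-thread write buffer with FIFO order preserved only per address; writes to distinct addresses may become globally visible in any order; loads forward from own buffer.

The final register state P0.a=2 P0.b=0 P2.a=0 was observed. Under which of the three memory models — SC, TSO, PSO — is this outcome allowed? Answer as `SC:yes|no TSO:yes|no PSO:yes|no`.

outcome vector order: (P0.a,P0.b,P2.a)
[SC] allowed = {000 002 010 012 020 022 202 210 212 220 222}
[TSO] allowed = {000 002 010 012 020 022 200 202 210 212 220 222}
[PSO] allowed = {000 002 010 012 020 022 200 202 210 212 220 222}
target 200 ∈ {TSO,PSO}

SC:no TSO:yes PSO:yes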